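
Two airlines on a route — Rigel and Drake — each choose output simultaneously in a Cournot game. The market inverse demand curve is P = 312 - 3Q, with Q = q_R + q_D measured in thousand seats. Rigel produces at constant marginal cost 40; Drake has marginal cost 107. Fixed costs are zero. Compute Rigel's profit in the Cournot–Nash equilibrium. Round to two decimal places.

Rigel's profit: π_R = (312 - 3Q)q_R - (40q_R). Setting ∂π_R/∂q_R = 0: 272 - 6q_R - 3(q_D) = 0.
Drake's profit: π_D = (312 - 3Q)q_D - (107q_D). Setting ∂π_D/∂q_D = 0: 205 - 6q_D - 3(q_R) = 0.
Best responses: q_R = (272 - 3q_D)/6, q_D = (205 - 3q_R)/6.
Substituting one into the other gives q_R = 113/3 and q_D = 46/3.
Price P = 312 - 3·53 = 153.
Rigel's profit: (153 - 40)·(113/3) = 4256.3333.

4256.33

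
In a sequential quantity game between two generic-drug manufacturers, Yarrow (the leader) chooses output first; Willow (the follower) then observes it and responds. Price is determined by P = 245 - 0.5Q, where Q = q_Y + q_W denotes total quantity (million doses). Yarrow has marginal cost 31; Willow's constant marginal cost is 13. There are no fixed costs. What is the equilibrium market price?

80

The follower Willow best-responds to any q_Y: π_W = (245 - 0.5Q)q_W - 13q_W.
Follower FOC: 232 - (1/2)q_Y - q_W = 0, so q_W(q_Y) = (232 - (1/2)q_Y).
Yarrow substitutes q_W(q_Y) into its own profit: π_Y = q_Y(245 - (1/2)q_Y - (232 - (1/2)q_Y)/2) - 31q_Y = (129 - (1/4)q_Y)q_Y - 31q_Y.
Leader FOC: 98 - (1/2)q_Y = 0, so q_Y = 196.
Then q_W = (232 - (1/2)·196) = 134.
Total output Q = 330, so price P = 245 - (1/2)·330 = 80.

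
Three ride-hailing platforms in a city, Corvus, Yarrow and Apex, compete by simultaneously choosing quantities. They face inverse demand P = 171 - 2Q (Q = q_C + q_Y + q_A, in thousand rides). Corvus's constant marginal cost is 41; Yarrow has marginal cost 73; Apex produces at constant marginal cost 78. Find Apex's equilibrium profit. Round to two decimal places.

Corvus's profit: π_C = (171 - 2Q)q_C - (41q_C). Setting ∂π_C/∂q_C = 0: 130 - 4q_C - 2(q_Y + q_A) = 0.
Yarrow's first-order condition: 98 - 4q_Y - 2(q_C + q_A) = 0.
Apex's first-order condition: 93 - 4q_A - 2(q_C + q_Y) = 0.
Adding the 3 first-order conditions: 321 − 8Q = 0, so Q = 321/8.
Back-substituting: q_C = (130 − 321/4)/2 = 199/8, q_Y = (98 − 321/4)/2 = 71/8, q_A = (93 − 321/4)/2 = 51/8.
Price P = 171 - 2·(321/8) = 363/4.
Apex's profit: (363/4 - 78)·(51/8) = 81.2813.

81.28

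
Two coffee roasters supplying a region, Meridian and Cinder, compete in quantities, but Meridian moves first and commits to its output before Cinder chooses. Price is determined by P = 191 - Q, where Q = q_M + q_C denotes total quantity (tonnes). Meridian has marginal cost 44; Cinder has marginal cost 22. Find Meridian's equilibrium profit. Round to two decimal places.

Solve by backward induction. Given q_M, the follower Cinder maximises π_C = (191 - q_M - q_C)q_C - 22q_C.
Setting the follower's marginal profit to zero, 169 - q_M - 2q_C = 0, i.e. q_C = (169 - q_M)/2.
Meridian substitutes q_C(q_M) into its own profit: π_M = q_M(191 - q_M - (169 - q_M)/2) - 44q_M = (213/2 - (1/2)q_M)q_M - 44q_M.
The leader's first-order condition 125/2 - q_M = 0 yields q_M = 125/2.
Then q_C = (169 - 125/2)/2 = 213/4.
Price P = 191 - 463/4 = 301/4.
Meridian's profit: (301/4 - 44)·(125/2) = 1953.1250.

1953.13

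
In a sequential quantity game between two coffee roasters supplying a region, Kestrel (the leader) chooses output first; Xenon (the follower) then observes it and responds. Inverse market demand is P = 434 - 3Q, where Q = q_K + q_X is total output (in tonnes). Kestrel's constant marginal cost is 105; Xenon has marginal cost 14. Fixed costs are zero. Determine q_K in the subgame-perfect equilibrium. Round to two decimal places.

Solve by backward induction. Given q_K, the follower Xenon maximises π_X = (434 - 3q_K - 3q_X)q_X - 14q_X.
Setting the follower's marginal profit to zero, 420 - 3q_K - 6q_X = 0, i.e. q_X = (420 - 3q_K)/6.
Kestrel substitutes q_X(q_K) into its own profit: π_K = q_K(434 - 3q_K - (420 - 3q_K)/2) - 105q_K = (224 - (3/2)q_K)q_K - 105q_K.
Maximising: ∂π_K/∂q_K = 119 - 3q_K = 0, giving q_K = 119/3.
Then q_X = (420 - 3·(119/3))/6 = 301/6.

39.67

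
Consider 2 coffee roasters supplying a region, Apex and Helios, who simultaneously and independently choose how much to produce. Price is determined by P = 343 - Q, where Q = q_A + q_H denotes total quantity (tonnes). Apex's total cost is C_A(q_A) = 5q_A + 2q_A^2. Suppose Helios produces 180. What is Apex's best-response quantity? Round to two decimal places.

26.33

With the rival's output fixed at 180, Apex's profit is π_A = (343 - 180 - q_A)q_A - (5q_A + 2q_A²) = (163 - q_A)q_A - (5q_A + 2q_A²).
∂π_A/∂q_A = 158 - 6q_A = 0, so q_A = 79/3.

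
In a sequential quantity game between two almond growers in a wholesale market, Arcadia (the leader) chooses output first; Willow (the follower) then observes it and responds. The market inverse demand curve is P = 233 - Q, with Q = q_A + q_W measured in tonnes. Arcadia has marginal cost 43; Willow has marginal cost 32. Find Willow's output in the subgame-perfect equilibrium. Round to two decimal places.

Solve by backward induction. Given q_A, the follower Willow maximises π_W = (233 - q_A - q_W)q_W - 32q_W.
Follower FOC: 201 - q_A - 2q_W = 0, so q_W(q_A) = (201 - q_A)/2.
Arcadia substitutes q_W(q_A) into its own profit: π_A = q_A(233 - q_A - (201 - q_A)/2) - 43q_A = (265/2 - (1/2)q_A)q_A - 43q_A.
The leader's first-order condition 179/2 - q_A = 0 yields q_A = 179/2.
Then q_W = (201 - 179/2)/2 = 223/4.

55.75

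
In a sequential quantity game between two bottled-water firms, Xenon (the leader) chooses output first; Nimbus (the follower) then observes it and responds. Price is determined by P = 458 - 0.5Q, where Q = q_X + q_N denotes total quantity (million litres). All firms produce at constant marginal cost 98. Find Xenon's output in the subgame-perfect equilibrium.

The follower Nimbus best-responds to any q_X: π_N = (458 - 0.5Q)q_N - 98q_N.
∂π_N/∂q_N = 360 - (1/2)q_X - q_N = 0 gives the reaction function q_N = (360 - (1/2)q_X).
The leader anticipates this reaction. Substituting into P = 458 - 0.5Q gives P = 278 - (1/4)q_X, so π_X = (278 - (1/4)q_X)q_X - 98q_X.
The leader's first-order condition 180 - (1/2)q_X = 0 yields q_X = 360.
Then q_N = (360 - (1/2)·360) = 180.

360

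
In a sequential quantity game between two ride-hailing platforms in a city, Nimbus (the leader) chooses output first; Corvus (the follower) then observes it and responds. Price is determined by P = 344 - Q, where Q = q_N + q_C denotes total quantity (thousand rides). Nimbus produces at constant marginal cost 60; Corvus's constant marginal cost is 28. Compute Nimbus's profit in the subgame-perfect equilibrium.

Solve by backward induction. Given q_N, the follower Corvus maximises π_C = (344 - q_N - q_C)q_C - 28q_C.
∂π_C/∂q_C = 316 - q_N - 2q_C = 0 gives the reaction function q_C = (316 - q_N)/2.
The leader anticipates this reaction. Substituting into P = 344 - Q gives P = 186 - (1/2)q_N, so π_N = (186 - (1/2)q_N)q_N - 60q_N.
Maximising: ∂π_N/∂q_N = 126 - q_N = 0, giving q_N = 126.
Then q_C = (316 - 126)/2 = 95.
Price P = 344 - 221 = 123.
Nimbus's profit: (123 - 60)·126 = 7938.

7938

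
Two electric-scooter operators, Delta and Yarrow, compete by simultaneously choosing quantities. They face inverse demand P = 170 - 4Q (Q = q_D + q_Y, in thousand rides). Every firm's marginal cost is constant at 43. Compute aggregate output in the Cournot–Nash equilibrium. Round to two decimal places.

A representative firm's profit is π_i = q_i(170 - 4Q) - 43q_i.
First-order condition (treating rivals' output as given): 127 - 8q_i - 4q_j = 0.
With identical firms every q_j equals q_i, so q_j = q_i and 127 = 12q_i, giving q_i = 127/12.
Total output Q = 127/12 + 127/12 = 127/6.

21.17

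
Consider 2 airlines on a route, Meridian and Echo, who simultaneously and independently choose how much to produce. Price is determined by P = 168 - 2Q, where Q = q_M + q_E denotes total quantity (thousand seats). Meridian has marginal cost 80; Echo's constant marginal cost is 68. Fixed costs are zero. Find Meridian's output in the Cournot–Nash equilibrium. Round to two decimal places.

12.67

Meridian's profit: π_M = (168 - 2Q)q_M - (80q_M). Setting ∂π_M/∂q_M = 0: 88 - 4q_M - 2(q_E) = 0.
Echo's profit: π_E = (168 - 2Q)q_E - (68q_E). Setting ∂π_E/∂q_E = 0: 100 - 4q_E - 2(q_M) = 0.
Rearranging gives the reaction functions q_M = (88 - 2q_E)/4 and q_E = (100 - 2q_M)/4.
Solving the pair: q_M = 38/3, q_E = 56/3.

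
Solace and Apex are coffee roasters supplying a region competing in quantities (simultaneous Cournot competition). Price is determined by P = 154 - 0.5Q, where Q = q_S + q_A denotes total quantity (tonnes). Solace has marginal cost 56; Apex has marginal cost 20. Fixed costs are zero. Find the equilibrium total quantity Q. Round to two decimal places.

Solace's profit: π_S = (154 - 0.5Q)q_S - (56q_S). Setting ∂π_S/∂q_S = 0: 98 - q_S - (1/2)(q_A) = 0.
Apex's first-order condition: 134 - q_A - (1/2)(q_S) = 0.
Best responses: q_S = (98 - (1/2)q_A), q_A = (134 - (1/2)q_S).
Solving the pair: q_S = 124/3, q_A = 340/3.
Total output Q = 124/3 + 340/3 = 464/3.

154.67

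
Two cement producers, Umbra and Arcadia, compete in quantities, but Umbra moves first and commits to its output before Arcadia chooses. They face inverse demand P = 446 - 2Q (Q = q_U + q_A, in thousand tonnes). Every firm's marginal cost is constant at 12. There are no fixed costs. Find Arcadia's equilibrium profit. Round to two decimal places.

5886.13

Solve by backward induction. Given q_U, the follower Arcadia maximises π_A = (446 - 2q_U - 2q_A)q_A - 12q_A.
∂π_A/∂q_A = 434 - 2q_U - 4q_A = 0 gives the reaction function q_A = (434 - 2q_U)/4.
The leader anticipates this reaction. Substituting into P = 446 - 2Q gives P = 229 - q_U, so π_U = (229 - q_U)q_U - 12q_U.
Maximising: ∂π_U/∂q_U = 217 - 2q_U = 0, giving q_U = 217/2.
Then q_A = (434 - 2·(217/2))/4 = 217/4.
Price P = 446 - 2·(651/4) = 241/2.
Arcadia's profit: (241/2 - 12)·(217/4) = 5886.1250.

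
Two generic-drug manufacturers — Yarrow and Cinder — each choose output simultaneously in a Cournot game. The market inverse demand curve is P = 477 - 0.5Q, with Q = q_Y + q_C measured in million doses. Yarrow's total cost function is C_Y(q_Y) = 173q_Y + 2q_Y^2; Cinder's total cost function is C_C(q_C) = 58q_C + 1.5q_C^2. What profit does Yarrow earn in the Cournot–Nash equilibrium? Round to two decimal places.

Yarrow's profit: π_Y = (477 - 0.5Q)q_Y - (173q_Y + 2q_Y²). Setting ∂π_Y/∂q_Y = 0: 304 - 5q_Y - (1/2)(q_C) = 0.
Cinder's profit: π_C = (477 - 0.5Q)q_C - (58q_C + (3/2)q_C²). Setting ∂π_C/∂q_C = 0: 419 - 4q_C - (1/2)(q_Y) = 0.
Best responses: q_Y = (304 - (1/2)q_C)/5, q_C = (419 - (1/2)q_Y)/4.
Solving the pair: q_Y = 50.9620, q_C = 98.3797.
Price P = 477 - (1/2)·149.3418 = 402.3291.
Yarrow's profit: 402.3291·50.9620 - 173·50.9620 - 2·50.9620² = 6492.8201.

6492.82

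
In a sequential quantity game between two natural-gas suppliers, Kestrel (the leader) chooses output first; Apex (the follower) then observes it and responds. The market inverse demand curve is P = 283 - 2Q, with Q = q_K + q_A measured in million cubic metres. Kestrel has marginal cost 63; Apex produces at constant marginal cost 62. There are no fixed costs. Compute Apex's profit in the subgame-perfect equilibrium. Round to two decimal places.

1554.03

The follower Apex best-responds to any q_K: π_A = (283 - 2Q)q_A - 62q_A.
Setting the follower's marginal profit to zero, 221 - 2q_K - 4q_A = 0, i.e. q_A = (221 - 2q_K)/4.
The leader anticipates this reaction. Substituting into P = 283 - 2Q gives P = 345/2 - q_K, so π_K = (345/2 - q_K)q_K - 63q_K.
The leader's first-order condition 219/2 - 2q_K = 0 yields q_K = 219/4.
Then q_A = (221 - 2·(219/4))/4 = 223/8.
Price P = 283 - 2·(661/8) = 471/4.
Apex's profit: (471/4 - 62)·(223/8) = 1554.0313.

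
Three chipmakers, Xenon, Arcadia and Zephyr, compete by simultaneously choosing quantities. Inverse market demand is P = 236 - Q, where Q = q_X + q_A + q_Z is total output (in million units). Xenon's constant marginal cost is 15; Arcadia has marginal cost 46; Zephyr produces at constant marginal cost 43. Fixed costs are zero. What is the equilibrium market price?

Xenon's profit: π_X = (236 - Q)q_X - (15q_X). Setting ∂π_X/∂q_X = 0: 221 - 2q_X - (q_A + q_Z) = 0.
Arcadia's first-order condition: 190 - 2q_A - (q_X + q_Z) = 0.
Zephyr's first-order condition: 193 - 2q_Z - (q_X + q_A) = 0.
Adding the 3 conditions: 604 − 2Q − 2Q = 0, i.e. Q = 151.
Back-substituting: q_X = (221 − 151) = 70, q_A = (190 − 151) = 39, q_Z = (193 − 151) = 42.
Total output Q = 151, so price P = 236 - 151 = 85.

85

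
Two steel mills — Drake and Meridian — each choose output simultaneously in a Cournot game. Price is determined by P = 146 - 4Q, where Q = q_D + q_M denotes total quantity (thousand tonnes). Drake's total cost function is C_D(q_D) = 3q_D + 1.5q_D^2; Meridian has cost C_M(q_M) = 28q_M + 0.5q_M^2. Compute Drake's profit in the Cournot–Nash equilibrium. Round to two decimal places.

Drake's profit: π_D = (146 - 4Q)q_D - (3q_D + (3/2)q_D²). Setting ∂π_D/∂q_D = 0: 143 - 11q_D - 4(q_M) = 0.
Meridian's first-order condition: 118 - 9q_M - 4(q_D) = 0.
Best responses: q_D = (143 - 4q_M)/11, q_M = (118 - 4q_D)/9.
Solving the pair: q_D = 815/83, q_M = 726/83.
Price P = 146 - 4·(1541/83) = 71.7349.
Drake's profit: 71.7349·(815/83) - 3·(815/83) - (3/2)(815/83)² = 530.3001.

530.30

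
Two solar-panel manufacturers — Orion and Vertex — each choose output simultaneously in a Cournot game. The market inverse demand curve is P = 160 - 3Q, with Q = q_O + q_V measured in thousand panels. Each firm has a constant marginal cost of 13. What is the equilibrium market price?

Each firm earns π_i = (160 - 3Q)q_i - 13q_i.
First-order condition (treating rivals' output as given): 147 - 6q_i - 3q_j = 0.
By symmetry each firm produces the same amount; substituting q_j = q_i yields q_i = 147/9 = 49/3.
Total output Q = 98/3, so price P = 160 - 3·(98/3) = 62.

62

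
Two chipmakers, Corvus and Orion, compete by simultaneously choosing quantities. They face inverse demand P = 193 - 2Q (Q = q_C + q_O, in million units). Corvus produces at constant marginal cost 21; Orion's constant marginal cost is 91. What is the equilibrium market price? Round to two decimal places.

101.67

Corvus's profit: π_C = (193 - 2Q)q_C - (21q_C). Setting ∂π_C/∂q_C = 0: 172 - 4q_C - 2(q_O) = 0.
Orion's profit: π_O = (193 - 2Q)q_O - (91q_O). Setting ∂π_O/∂q_O = 0: 102 - 4q_O - 2(q_C) = 0.
Best responses: q_C = (172 - 2q_O)/4, q_O = (102 - 2q_C)/4.
Substituting one into the other gives q_C = 121/3 and q_O = 16/3.
Total output Q = 137/3, so price P = 193 - 2·(137/3) = 305/3.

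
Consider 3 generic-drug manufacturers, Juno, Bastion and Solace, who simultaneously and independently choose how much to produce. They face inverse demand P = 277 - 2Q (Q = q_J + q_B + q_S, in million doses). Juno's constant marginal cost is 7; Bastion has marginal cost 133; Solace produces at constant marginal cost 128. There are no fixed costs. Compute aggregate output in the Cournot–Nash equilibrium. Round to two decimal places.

Juno's profit: π_J = (277 - 2Q)q_J - (7q_J). Setting ∂π_J/∂q_J = 0: 270 - 4q_J - 2(q_B + q_S) = 0.
Bastion's first-order condition: 144 - 4q_B - 2(q_J + q_S) = 0.
Solace's first-order condition: 149 - 4q_S - 2(q_J + q_B) = 0.
Summing all 3 equations gives 563 − 8Q = 0, hence Q = 563/8.
Back-substituting: q_J = (270 − 563/4)/2 = 517/8, q_B = (144 − 563/4)/2 = 13/8, q_S = (149 − 563/4)/2 = 33/8.
Total output Q = 517/8 + 13/8 + 33/8 = 563/8.

70.38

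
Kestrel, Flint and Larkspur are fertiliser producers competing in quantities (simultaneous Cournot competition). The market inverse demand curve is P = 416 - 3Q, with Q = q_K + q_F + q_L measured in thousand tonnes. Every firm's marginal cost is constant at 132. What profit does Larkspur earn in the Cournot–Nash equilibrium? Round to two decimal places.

Each firm earns π_i = (416 - 3Q)q_i - 132q_i.
First-order condition (treating rivals' output as given): 284 - 6q_i - 3·Σ_{j≠i} q_j = 0.
By symmetry each firm produces the same amount; substituting Σ_{j≠i} q_j = 2q_i yields q_i = 284/12 = 71/3.
Price P = 416 - 3·71 = 203.
Larkspur's profit: (203 - 132)·(71/3) = 1680.3333.

1680.33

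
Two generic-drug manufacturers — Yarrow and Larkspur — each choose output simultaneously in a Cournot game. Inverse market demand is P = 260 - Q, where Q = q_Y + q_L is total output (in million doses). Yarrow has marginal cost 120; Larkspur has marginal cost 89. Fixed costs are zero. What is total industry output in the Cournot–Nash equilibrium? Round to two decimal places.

103.67

Yarrow's profit: π_Y = (260 - Q)q_Y - (120q_Y). Setting ∂π_Y/∂q_Y = 0: 140 - 2q_Y - (q_L) = 0.
Larkspur's profit: π_L = (260 - Q)q_L - (89q_L). Setting ∂π_L/∂q_L = 0: 171 - 2q_L - (q_Y) = 0.
Best responses: q_Y = (140 - q_L)/2, q_L = (171 - q_Y)/2.
Solving the pair: q_Y = 109/3, q_L = 202/3.
Total output Q = 109/3 + 202/3 = 311/3.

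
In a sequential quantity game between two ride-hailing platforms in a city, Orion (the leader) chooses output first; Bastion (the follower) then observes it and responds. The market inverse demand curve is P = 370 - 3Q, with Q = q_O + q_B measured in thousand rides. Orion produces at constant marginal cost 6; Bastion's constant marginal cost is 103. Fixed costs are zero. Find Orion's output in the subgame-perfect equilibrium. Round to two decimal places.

Solve by backward induction. Given q_O, the follower Bastion maximises π_B = (370 - 3q_O - 3q_B)q_B - 103q_B.
∂π_B/∂q_B = 267 - 3q_O - 6q_B = 0 gives the reaction function q_B = (267 - 3q_O)/6.
Orion substitutes q_B(q_O) into its own profit: π_O = q_O(370 - 3q_O - (267 - 3q_O)/2) - 6q_O = (473/2 - (3/2)q_O)q_O - 6q_O.
Leader FOC: 461/2 - 3q_O = 0, so q_O = 461/6.
Then q_B = (267 - 3·(461/6))/6 = 73/12.

76.83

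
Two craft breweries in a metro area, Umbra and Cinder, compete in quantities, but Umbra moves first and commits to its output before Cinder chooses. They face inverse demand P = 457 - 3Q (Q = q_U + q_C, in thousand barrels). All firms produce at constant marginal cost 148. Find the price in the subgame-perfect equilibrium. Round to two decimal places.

225.25

Solve by backward induction. Given q_U, the follower Cinder maximises π_C = (457 - 3q_U - 3q_C)q_C - 148q_C.
Setting the follower's marginal profit to zero, 309 - 3q_U - 6q_C = 0, i.e. q_C = (309 - 3q_U)/6.
The leader anticipates this reaction. Substituting into P = 457 - 3Q gives P = 605/2 - (3/2)q_U, so π_U = (605/2 - (3/2)q_U)q_U - 148q_U.
The leader's first-order condition 309/2 - 3q_U = 0 yields q_U = 103/2.
Then q_C = (309 - 3·(103/2))/6 = 103/4.
Total output Q = 309/4, so price P = 457 - 3·(309/4) = 901/4.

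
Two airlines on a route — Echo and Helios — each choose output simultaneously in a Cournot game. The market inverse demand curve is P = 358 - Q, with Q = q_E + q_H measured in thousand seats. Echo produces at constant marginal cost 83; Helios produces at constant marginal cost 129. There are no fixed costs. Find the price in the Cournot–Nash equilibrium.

190

Echo's profit: π_E = (358 - Q)q_E - (83q_E). Setting ∂π_E/∂q_E = 0: 275 - 2q_E - (q_H) = 0.
Helios's profit: π_H = (358 - Q)q_H - (129q_H). Setting ∂π_H/∂q_H = 0: 229 - 2q_H - (q_E) = 0.
So q_E = (275 - q_H)/2 and q_H = (229 - q_E)/2.
Solving the pair: q_E = 107, q_H = 61.
Total output Q = 168, so price P = 358 - 168 = 190.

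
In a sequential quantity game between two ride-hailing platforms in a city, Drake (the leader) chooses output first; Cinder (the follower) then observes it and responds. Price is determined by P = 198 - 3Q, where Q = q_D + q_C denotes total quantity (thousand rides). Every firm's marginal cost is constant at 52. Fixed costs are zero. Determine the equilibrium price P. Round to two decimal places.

The follower Cinder best-responds to any q_D: π_C = (198 - 3Q)q_C - 52q_C.
Follower FOC: 146 - 3q_D - 6q_C = 0, so q_C(q_D) = (146 - 3q_D)/6.
The leader anticipates this reaction. Substituting into P = 198 - 3Q gives P = 125 - (3/2)q_D, so π_D = (125 - (3/2)q_D)q_D - 52q_D.
The leader's first-order condition 73 - 3q_D = 0 yields q_D = 73/3.
Then q_C = (146 - 3·(73/3))/6 = 73/6.
Total output Q = 73/2, so price P = 198 - 3·(73/2) = 177/2.

88.50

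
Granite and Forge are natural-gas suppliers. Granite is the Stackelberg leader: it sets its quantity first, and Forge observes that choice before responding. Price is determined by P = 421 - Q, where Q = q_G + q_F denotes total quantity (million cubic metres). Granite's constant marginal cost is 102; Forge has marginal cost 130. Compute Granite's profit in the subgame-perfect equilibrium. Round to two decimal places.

15051.13

Solve by backward induction. Given q_G, the follower Forge maximises π_F = (421 - q_G - q_F)q_F - 130q_F.
Follower FOC: 291 - q_G - 2q_F = 0, so q_F(q_G) = (291 - q_G)/2.
Granite substitutes q_F(q_G) into its own profit: π_G = q_G(421 - q_G - (291 - q_G)/2) - 102q_G = (551/2 - (1/2)q_G)q_G - 102q_G.
Leader FOC: 347/2 - q_G = 0, so q_G = 347/2.
Then q_F = (291 - 347/2)/2 = 235/4.
Price P = 421 - 929/4 = 755/4.
Granite's profit: (755/4 - 102)·(347/2) = 15051.1250.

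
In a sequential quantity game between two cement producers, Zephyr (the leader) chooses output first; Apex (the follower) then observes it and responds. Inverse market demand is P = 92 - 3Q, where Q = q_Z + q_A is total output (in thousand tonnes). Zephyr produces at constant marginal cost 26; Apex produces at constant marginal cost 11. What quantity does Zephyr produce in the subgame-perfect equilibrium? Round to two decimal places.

8.50

Solve by backward induction. Given q_Z, the follower Apex maximises π_A = (92 - 3q_Z - 3q_A)q_A - 11q_A.
Follower FOC: 81 - 3q_Z - 6q_A = 0, so q_A(q_Z) = (81 - 3q_Z)/6.
The leader anticipates this reaction. Substituting into P = 92 - 3Q gives P = 103/2 - (3/2)q_Z, so π_Z = (103/2 - (3/2)q_Z)q_Z - 26q_Z.
Leader FOC: 51/2 - 3q_Z = 0, so q_Z = 17/2.
Then q_A = (81 - 3·(17/2))/6 = 37/4.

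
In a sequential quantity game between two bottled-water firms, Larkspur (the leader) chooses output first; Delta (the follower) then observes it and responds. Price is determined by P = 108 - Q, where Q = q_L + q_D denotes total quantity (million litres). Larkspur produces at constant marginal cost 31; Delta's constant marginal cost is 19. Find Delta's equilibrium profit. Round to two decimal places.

798.06

Solve by backward induction. Given q_L, the follower Delta maximises π_D = (108 - q_L - q_D)q_D - 19q_D.
Follower FOC: 89 - q_L - 2q_D = 0, so q_D(q_L) = (89 - q_L)/2.
Larkspur substitutes q_D(q_L) into its own profit: π_L = q_L(108 - q_L - (89 - q_L)/2) - 31q_L = (127/2 - (1/2)q_L)q_L - 31q_L.
Maximising: ∂π_L/∂q_L = 65/2 - q_L = 0, giving q_L = 65/2.
Then q_D = (89 - 65/2)/2 = 113/4.
Price P = 108 - 243/4 = 189/4.
Delta's profit: (189/4 - 19)·(113/4) = 798.0625.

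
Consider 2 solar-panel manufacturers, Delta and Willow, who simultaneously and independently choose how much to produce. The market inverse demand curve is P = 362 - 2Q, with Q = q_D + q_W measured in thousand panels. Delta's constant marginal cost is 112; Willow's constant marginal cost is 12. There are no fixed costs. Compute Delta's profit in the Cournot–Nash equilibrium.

1250

Delta's profit: π_D = (362 - 2Q)q_D - (112q_D). Setting ∂π_D/∂q_D = 0: 250 - 4q_D - 2(q_W) = 0.
Willow's first-order condition: 350 - 4q_W - 2(q_D) = 0.
So q_D = (250 - 2q_W)/4 and q_W = (350 - 2q_D)/4.
Substituting one into the other gives q_D = 25 and q_W = 75.
Price P = 362 - 2·100 = 162.
Delta's profit: (162 - 112)·25 = 1250.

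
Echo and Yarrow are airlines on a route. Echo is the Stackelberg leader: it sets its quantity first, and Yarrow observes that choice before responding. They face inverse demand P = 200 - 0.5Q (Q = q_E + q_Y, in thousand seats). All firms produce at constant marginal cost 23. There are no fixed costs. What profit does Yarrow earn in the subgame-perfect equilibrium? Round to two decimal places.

The follower Yarrow best-responds to any q_E: π_Y = (200 - 0.5Q)q_Y - 23q_Y.
∂π_Y/∂q_Y = 177 - (1/2)q_E - q_Y = 0 gives the reaction function q_Y = (177 - (1/2)q_E).
The leader anticipates this reaction. Substituting into P = 200 - 0.5Q gives P = 223/2 - (1/4)q_E, so π_E = (223/2 - (1/4)q_E)q_E - 23q_E.
The leader's first-order condition 177/2 - (1/2)q_E = 0 yields q_E = 177.
Then q_Y = (177 - (1/2)·177) = 177/2.
Price P = 200 - (1/2)·(531/2) = 269/4.
Yarrow's profit: (269/4 - 23)·(177/2) = 3916.1250.

3916.13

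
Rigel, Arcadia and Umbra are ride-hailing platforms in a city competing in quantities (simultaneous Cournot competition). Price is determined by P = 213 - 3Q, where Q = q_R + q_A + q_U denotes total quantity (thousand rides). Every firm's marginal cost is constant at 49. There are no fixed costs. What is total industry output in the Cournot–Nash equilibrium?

41

Each firm earns π_i = (213 - 3Q)q_i - 49q_i.
First-order condition (treating rivals' output as given): 164 - 6q_i - 3·Σ_{j≠i} q_j = 0.
By symmetry each firm produces the same amount; substituting Σ_{j≠i} q_j = 2q_i yields q_i = 164/12 = 41/3.
Total output Q = 41/3 + 41/3 + 41/3 = 41.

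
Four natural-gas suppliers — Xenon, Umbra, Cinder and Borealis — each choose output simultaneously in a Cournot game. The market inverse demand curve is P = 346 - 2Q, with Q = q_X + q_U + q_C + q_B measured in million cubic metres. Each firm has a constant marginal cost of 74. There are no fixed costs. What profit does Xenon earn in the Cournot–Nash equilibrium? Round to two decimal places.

A representative firm's profit is π_i = q_i(346 - 2Q) - 74q_i.
Setting ∂π_i/∂q_i = 0 with rivals' quantities fixed: 272 - 4q_i - 2·Σ_{j≠i} q_j = 0.
By symmetry each firm produces the same amount; substituting Σ_{j≠i} q_j = 3q_i yields q_i = 272/10 = 136/5.
Price P = 346 - 2·(544/5) = 642/5.
Xenon's profit: (642/5 - 74)·(136/5) = 1479.6800.

1479.68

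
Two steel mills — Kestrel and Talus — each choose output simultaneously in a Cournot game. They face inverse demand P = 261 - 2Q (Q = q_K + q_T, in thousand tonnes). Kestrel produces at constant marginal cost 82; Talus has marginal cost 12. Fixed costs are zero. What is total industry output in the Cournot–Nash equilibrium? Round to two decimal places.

Kestrel's profit: π_K = (261 - 2Q)q_K - (82q_K). Setting ∂π_K/∂q_K = 0: 179 - 4q_K - 2(q_T) = 0.
Talus's profit: π_T = (261 - 2Q)q_T - (12q_T). Setting ∂π_T/∂q_T = 0: 249 - 4q_T - 2(q_K) = 0.
Best responses: q_K = (179 - 2q_T)/4, q_T = (249 - 2q_K)/4.
Substituting one into the other gives q_K = 109/6 and q_T = 319/6.
Total output Q = 109/6 + 319/6 = 214/3.

71.33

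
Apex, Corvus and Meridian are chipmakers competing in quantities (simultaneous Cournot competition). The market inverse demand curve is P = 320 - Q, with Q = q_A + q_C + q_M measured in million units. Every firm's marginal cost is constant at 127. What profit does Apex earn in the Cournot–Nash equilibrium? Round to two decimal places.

A representative firm's profit is π_i = q_i(320 - Q) - 127q_i.
First-order condition (treating rivals' output as given): 193 - 2q_i - Σ_{j≠i} q_j = 0.
By symmetry each firm produces the same amount; substituting Σ_{j≠i} q_j = 2q_i yields q_i = 193/4.
Price P = 320 - 579/4 = 701/4.
Apex's profit: (701/4 - 127)·(193/4) = 2328.0625.

2328.06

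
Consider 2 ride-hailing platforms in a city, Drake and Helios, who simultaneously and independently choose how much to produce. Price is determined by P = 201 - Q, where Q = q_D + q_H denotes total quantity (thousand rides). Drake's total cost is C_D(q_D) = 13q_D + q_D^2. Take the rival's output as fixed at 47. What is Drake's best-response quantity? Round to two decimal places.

With the rival's output fixed at 47, Drake's profit is π_D = (201 - 47 - q_D)q_D - (13q_D + q_D²) = (154 - q_D)q_D - (13q_D + q_D²).
∂π_D/∂q_D = 141 - 4q_D = 0, so q_D = 141/4.

35.25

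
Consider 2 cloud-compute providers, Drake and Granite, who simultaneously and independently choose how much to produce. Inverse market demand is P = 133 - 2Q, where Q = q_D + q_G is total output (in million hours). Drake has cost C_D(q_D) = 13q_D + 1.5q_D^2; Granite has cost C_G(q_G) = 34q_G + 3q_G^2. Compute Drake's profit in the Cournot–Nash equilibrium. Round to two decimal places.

Drake's profit: π_D = (133 - 2Q)q_D - (13q_D + (3/2)q_D²). Setting ∂π_D/∂q_D = 0: 120 - 7q_D - 2(q_G) = 0.
Granite's profit: π_G = (133 - 2Q)q_G - (34q_G + 3q_G²). Setting ∂π_G/∂q_G = 0: 99 - 10q_G - 2(q_D) = 0.
Best responses: q_D = (120 - 2q_G)/7, q_G = (99 - 2q_D)/10.
Substituting one into the other gives q_D = 167/11 and q_G = 151/22.
Price P = 133 - 2·(485/22) = 978/11.
Drake's profit: (978/11)·(167/11) - 13·(167/11) - (3/2)(167/11)² = 806.7066.

806.71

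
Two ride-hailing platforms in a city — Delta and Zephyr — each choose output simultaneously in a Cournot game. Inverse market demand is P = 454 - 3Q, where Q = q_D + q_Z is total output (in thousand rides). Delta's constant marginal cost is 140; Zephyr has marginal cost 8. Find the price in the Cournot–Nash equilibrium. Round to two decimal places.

Delta's profit: π_D = (454 - 3Q)q_D - (140q_D). Setting ∂π_D/∂q_D = 0: 314 - 6q_D - 3(q_Z) = 0.
Zephyr's first-order condition: 446 - 6q_Z - 3(q_D) = 0.
Rearranging gives the reaction functions q_D = (314 - 3q_Z)/6 and q_Z = (446 - 3q_D)/6.
Solving the pair: q_D = 182/9, q_Z = 578/9.
Total output Q = 760/9, so price P = 454 - 3·(760/9) = 602/3.

200.67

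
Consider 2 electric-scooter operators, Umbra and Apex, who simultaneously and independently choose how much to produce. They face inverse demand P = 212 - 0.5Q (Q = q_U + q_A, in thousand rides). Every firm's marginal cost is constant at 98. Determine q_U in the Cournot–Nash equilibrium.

A representative firm's profit is π_i = q_i(212 - 0.5Q) - 98q_i.
Setting ∂π_i/∂q_i = 0 with rivals' quantities fixed: 114 - q_i - (1/2)q_j = 0.
By symmetry each firm produces the same amount; substituting q_j = q_i yields q_i = 114/(3/2) = 76.

76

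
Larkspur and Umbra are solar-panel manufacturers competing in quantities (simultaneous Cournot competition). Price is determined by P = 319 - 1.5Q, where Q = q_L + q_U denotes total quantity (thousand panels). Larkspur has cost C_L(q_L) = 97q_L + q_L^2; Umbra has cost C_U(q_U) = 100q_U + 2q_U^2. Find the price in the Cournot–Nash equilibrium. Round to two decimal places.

227.97

Larkspur's profit: π_L = (319 - 1.5Q)q_L - (97q_L + q_L²). Setting ∂π_L/∂q_L = 0: 222 - 5q_L - (3/2)(q_U) = 0.
Umbra's first-order condition: 219 - 7q_U - (3/2)(q_L) = 0.
Best responses: q_L = (222 - (3/2)q_U)/5, q_U = (219 - (3/2)q_L)/7.
Substituting one into the other gives q_L = 37.4198 and q_U = 23.2672.
Total output Q = 60.6870, so price P = 319 - (3/2)·60.6870 = 227.9695.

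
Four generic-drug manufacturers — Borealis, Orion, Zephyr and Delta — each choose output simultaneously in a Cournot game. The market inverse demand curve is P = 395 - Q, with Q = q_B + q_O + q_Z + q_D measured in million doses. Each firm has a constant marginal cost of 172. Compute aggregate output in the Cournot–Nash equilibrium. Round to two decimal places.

178.40

A representative firm's profit is π_i = q_i(395 - Q) - 172q_i.
First-order condition (treating rivals' output as given): 223 - 2q_i - Σ_{j≠i} q_j = 0.
With identical firms every q_j equals q_i, so Σ_{j≠i} q_j = 3q_i and 223 = 5q_i, giving q_i = 223/5.
Total output Q = 223/5 + 223/5 + 223/5 + 223/5 = 892/5.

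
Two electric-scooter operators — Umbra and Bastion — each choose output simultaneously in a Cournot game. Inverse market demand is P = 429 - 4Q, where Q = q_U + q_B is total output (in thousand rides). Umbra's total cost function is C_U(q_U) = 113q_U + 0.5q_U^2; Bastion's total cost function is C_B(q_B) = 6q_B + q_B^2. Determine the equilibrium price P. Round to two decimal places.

Umbra's profit: π_U = (429 - 4Q)q_U - (113q_U + (1/2)q_U²). Setting ∂π_U/∂q_U = 0: 316 - 9q_U - 4(q_B) = 0.
Bastion's profit: π_B = (429 - 4Q)q_B - (6q_B + q_B²). Setting ∂π_B/∂q_B = 0: 423 - 10q_B - 4(q_U) = 0.
Rearranging gives the reaction functions q_U = (316 - 4q_B)/9 and q_B = (423 - 4q_U)/10.
Solving the pair: q_U = 734/37, q_B = 34.3649.
Total output Q = 54.2027, so price P = 429 - 4·54.2027 = 212.1892.

212.19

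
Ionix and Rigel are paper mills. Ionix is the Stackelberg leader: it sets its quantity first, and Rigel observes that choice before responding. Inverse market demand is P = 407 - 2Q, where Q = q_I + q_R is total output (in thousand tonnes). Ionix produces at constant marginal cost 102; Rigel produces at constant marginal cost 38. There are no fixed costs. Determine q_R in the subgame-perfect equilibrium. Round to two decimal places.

The follower Rigel best-responds to any q_I: π_R = (407 - 2Q)q_R - 38q_R.
Follower FOC: 369 - 2q_I - 4q_R = 0, so q_R(q_I) = (369 - 2q_I)/4.
The leader anticipates this reaction. Substituting into P = 407 - 2Q gives P = 445/2 - q_I, so π_I = (445/2 - q_I)q_I - 102q_I.
Maximising: ∂π_I/∂q_I = 241/2 - 2q_I = 0, giving q_I = 241/4.
Then q_R = (369 - 2·(241/4))/4 = 497/8.

62.13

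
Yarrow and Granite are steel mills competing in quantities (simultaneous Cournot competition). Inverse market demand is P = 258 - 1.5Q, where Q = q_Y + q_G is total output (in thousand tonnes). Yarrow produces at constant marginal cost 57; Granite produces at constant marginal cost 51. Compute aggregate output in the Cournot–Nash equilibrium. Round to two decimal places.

90.67

Yarrow's profit: π_Y = (258 - 1.5Q)q_Y - (57q_Y). Setting ∂π_Y/∂q_Y = 0: 201 - 3q_Y - (3/2)(q_G) = 0.
Granite's profit: π_G = (258 - 1.5Q)q_G - (51q_G). Setting ∂π_G/∂q_G = 0: 207 - 3q_G - (3/2)(q_Y) = 0.
Rearranging gives the reaction functions q_Y = (201 - (3/2)q_G)/3 and q_G = (207 - (3/2)q_Y)/3.
Substituting one into the other gives q_Y = 130/3 and q_G = 142/3.
Total output Q = 130/3 + 142/3 = 272/3.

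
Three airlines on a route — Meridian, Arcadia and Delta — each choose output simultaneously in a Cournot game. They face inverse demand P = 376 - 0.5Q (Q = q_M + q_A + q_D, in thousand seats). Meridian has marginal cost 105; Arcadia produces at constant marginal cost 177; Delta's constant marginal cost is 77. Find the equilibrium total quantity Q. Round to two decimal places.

384.50

Meridian's profit: π_M = (376 - 0.5Q)q_M - (105q_M). Setting ∂π_M/∂q_M = 0: 271 - q_M - (1/2)(q_A + q_D) = 0.
Arcadia's first-order condition: 199 - q_A - (1/2)(q_M + q_D) = 0.
Delta's profit: π_D = (376 - 0.5Q)q_D - (77q_D). Setting ∂π_D/∂q_D = 0: 299 - q_D - (1/2)(q_M + q_A) = 0.
Summing all 3 equations gives 769 − 2Q = 0, hence Q = 769/2.
Back-substituting: q_M = (271 − 769/4)/(1/2) = 315/2, q_A = (199 − 769/4)/(1/2) = 27/2, q_D = (299 − 769/4)/(1/2) = 427/2.
Total output Q = 315/2 + 27/2 + 427/2 = 769/2.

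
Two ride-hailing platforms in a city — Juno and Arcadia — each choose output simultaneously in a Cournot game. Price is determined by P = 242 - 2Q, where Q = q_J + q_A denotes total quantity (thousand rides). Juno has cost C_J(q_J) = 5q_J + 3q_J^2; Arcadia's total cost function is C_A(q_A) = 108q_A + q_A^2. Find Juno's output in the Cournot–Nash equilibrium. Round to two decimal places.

20.61

Juno's profit: π_J = (242 - 2Q)q_J - (5q_J + 3q_J²). Setting ∂π_J/∂q_J = 0: 237 - 10q_J - 2(q_A) = 0.
Arcadia's first-order condition: 134 - 6q_A - 2(q_J) = 0.
So q_J = (237 - 2q_A)/10 and q_A = (134 - 2q_J)/6.
Substituting one into the other gives q_J = 577/28 and q_A = 433/28.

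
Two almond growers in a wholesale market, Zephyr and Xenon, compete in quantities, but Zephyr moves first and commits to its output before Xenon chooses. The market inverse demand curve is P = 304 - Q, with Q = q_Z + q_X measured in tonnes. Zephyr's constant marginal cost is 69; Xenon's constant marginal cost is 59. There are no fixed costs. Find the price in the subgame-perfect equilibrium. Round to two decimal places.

Solve by backward induction. Given q_Z, the follower Xenon maximises π_X = (304 - q_Z - q_X)q_X - 59q_X.
Setting the follower's marginal profit to zero, 245 - q_Z - 2q_X = 0, i.e. q_X = (245 - q_Z)/2.
The leader anticipates this reaction. Substituting into P = 304 - Q gives P = 363/2 - (1/2)q_Z, so π_Z = (363/2 - (1/2)q_Z)q_Z - 69q_Z.
Leader FOC: 225/2 - q_Z = 0, so q_Z = 225/2.
Then q_X = (245 - 225/2)/2 = 265/4.
Total output Q = 715/4, so price P = 304 - 715/4 = 501/4.

125.25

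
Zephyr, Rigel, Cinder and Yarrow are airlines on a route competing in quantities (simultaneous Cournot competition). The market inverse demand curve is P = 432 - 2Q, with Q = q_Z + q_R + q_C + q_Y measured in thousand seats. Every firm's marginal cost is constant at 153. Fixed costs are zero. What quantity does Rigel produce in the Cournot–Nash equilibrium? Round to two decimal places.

27.90

Each firm earns π_i = (432 - 2Q)q_i - 153q_i.
Setting ∂π_i/∂q_i = 0 with rivals' quantities fixed: 279 - 4q_i - 2·Σ_{j≠i} q_j = 0.
By symmetry each firm produces the same amount; substituting Σ_{j≠i} q_j = 3q_i yields q_i = 279/10.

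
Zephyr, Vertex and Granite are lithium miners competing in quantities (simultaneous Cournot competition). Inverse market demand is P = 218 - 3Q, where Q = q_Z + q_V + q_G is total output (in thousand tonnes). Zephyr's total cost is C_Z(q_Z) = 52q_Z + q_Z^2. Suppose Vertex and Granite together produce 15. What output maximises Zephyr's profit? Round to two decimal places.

15.13

With rivals' combined output fixed at 15, Zephyr's profit is π_Z = (218 - 3·15 - 3q_Z)q_Z - (52q_Z + q_Z²) = (173 - 3q_Z)q_Z - (52q_Z + q_Z²).
∂π_Z/∂q_Z = 121 - 8q_Z = 0, so q_Z = 121/8.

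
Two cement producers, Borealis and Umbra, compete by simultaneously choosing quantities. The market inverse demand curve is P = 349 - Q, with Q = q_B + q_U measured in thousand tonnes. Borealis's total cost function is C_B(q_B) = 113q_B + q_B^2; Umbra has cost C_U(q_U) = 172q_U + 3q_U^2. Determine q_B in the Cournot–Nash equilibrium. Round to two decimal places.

Borealis's profit: π_B = (349 - Q)q_B - (113q_B + q_B²). Setting ∂π_B/∂q_B = 0: 236 - 4q_B - (q_U) = 0.
Umbra's first-order condition: 177 - 8q_U - (q_B) = 0.
Best responses: q_B = (236 - q_U)/4, q_U = (177 - q_B)/8.
Substituting one into the other gives q_B = 1711/31 and q_U = 472/31.

55.19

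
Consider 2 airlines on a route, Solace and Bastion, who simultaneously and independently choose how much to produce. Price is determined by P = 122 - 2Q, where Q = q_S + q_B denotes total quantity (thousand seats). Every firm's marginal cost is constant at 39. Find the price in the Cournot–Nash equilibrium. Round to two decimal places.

66.67

Each firm earns π_i = (122 - 2Q)q_i - 39q_i.
First-order condition (treating rivals' output as given): 83 - 4q_i - 2q_j = 0.
With identical firms every q_j equals q_i, so q_j = q_i and 83 = 6q_i, giving q_i = 83/6.
Total output Q = 83/3, so price P = 122 - 2·(83/3) = 200/3.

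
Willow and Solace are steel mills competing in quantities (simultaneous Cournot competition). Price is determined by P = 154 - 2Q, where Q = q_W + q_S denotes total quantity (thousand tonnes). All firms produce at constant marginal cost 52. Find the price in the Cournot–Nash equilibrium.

86

Each firm earns π_i = (154 - 2Q)q_i - 52q_i.
Setting ∂π_i/∂q_i = 0 with rivals' quantities fixed: 102 - 4q_i - 2q_j = 0.
With identical firms every q_j equals q_i, so q_j = q_i and 102 = 6q_i, giving q_i = 17.
Total output Q = 34, so price P = 154 - 2·34 = 86.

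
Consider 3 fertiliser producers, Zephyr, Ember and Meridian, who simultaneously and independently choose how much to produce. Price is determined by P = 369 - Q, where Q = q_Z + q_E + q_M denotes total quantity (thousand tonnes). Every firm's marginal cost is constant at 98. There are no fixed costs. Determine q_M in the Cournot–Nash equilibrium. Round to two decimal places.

67.75

A representative firm's profit is π_i = q_i(369 - Q) - 98q_i.
First-order condition (treating rivals' output as given): 271 - 2q_i - Σ_{j≠i} q_j = 0.
With identical firms every q_j equals q_i, so Σ_{j≠i} q_j = 2q_i and 271 = 4q_i, giving q_i = 271/4.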